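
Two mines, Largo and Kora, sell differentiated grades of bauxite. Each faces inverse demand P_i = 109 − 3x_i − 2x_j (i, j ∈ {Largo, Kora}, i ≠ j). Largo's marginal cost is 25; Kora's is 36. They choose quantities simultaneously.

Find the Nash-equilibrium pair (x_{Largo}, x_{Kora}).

Mine Largo's profit: π = x_{Largo}(109 − 3x_{Largo} − 2x_{Kora}) − 25x_{Largo}.
∂π/∂x_{Largo} = 84 − 6x_{Largo} − 2x_{Kora} = 0 ⇒ x_{Largo} = 14 − (1/3)x_{Kora}.
Similarly x_{Kora} = 73/6 − (1/3)x_{Largo}.
Substituting the second reaction function into the first: x_{Largo} = 14 − (1/3)(73/6 − (1/3)x_{Largo}), which gives (8/9)x_{Largo} = 179/18 ⇒ x_{Largo} = 11.1875.
Then x_{Kora} = 73/6 − (1/3)·11.1875 = 8.4375.

11.1875, 8.4375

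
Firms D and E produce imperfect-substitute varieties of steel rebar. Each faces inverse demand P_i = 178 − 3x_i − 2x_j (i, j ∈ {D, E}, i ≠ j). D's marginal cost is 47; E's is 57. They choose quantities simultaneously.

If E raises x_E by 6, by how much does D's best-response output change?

-2

Firm D's profit: π = x_D(178 − 3x_D − 2x_E) − 47x_D.
∂π/∂x_D = 131 − 6x_D − 2x_E = 0 ⇒ x_D = 131/6 − (1/3)x_E.
The reaction-function slope is −1/3, so a 6-unit rise in x_E moves x_D by −1/3 × 6 = −2. D's best response falls — the actions are strategic substitutes.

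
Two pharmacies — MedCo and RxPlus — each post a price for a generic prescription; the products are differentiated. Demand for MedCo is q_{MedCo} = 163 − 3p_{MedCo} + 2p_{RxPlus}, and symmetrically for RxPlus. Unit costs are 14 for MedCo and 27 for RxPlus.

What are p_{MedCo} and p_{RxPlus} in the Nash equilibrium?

MedCo's profit: π = (p_{MedCo} − 14)(163 − 3p_{MedCo} + 2p_{RxPlus}).
∂π/∂p_{MedCo} = 205 − 6p_{MedCo} + 2p_{RxPlus} = 0 ⇒ p_{MedCo} = 205/6 + (1/3)p_{RxPlus}.
Similarly p_{RxPlus} = 122/3 + (1/3)p_{MedCo}.
Solving the two reaction functions simultaneously: (1 − (1/3)(1/3))p_{MedCo} = 205/6 + (1/3)·(122/3), so (8/9)p_{MedCo} = 859/18 and p_{MedCo} = 53.6875.
Then p_{RxPlus} = 122/3 + (1/3)·53.6875 = 58.5625.

53.6875, 58.5625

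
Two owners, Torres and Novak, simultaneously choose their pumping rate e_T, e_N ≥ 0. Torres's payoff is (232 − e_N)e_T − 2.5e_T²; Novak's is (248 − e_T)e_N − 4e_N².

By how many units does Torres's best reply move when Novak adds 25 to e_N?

-5

Expanding Torres's payoff: 232e_T − e_Ne_T − 2.5e_T².
∂π/∂e_T = 232 − e_N − 5e_T = 0, so e_T = 46.4 − 0.2e_N.
The reaction-function slope is −0.2, so a 25-unit rise in e_N moves e_T by −0.2 × 25 = −5. Torres's best response falls — the actions are strategic substitutes.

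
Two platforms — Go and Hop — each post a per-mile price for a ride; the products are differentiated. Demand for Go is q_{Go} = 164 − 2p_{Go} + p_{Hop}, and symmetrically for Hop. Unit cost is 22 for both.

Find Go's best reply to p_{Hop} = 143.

Go's profit: π = (p_{Go} − 22)(164 − 2p_{Go} + p_{Hop}).
∂π/∂p_{Go} = 208 − 4p_{Go} + p_{Hop} = 0 ⇒ p_{Go} = 52 + 0.25p_{Hop}.
At p_{Hop} = 143: p_{Go} = 52 + 0.25·143 = 87.75.

87.75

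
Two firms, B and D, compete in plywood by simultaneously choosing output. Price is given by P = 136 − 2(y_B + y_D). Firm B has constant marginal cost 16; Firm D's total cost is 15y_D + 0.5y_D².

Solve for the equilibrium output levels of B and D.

22.375, 15.25

Firm B's profit: π = y_B(136 − 2(y_B + y_D)) − 16y_B.
∂π/∂y_B = 120 − 4y_B − 2y_D = 0, so y_B = 30 − 0.5y_D.
For D: ∂π/∂y_D = 121 − 5y_D − 2y_B = 0 ⇒ y_D = 24.2 − 0.4y_B.
Substituting the second reaction function into the first: y_B = 30 − 0.5(24.2 − 0.4y_B), which gives 0.8y_B = 17.9 ⇒ y_B = 22.375.
Then y_D = 24.2 − 0.4·22.375 = 15.25.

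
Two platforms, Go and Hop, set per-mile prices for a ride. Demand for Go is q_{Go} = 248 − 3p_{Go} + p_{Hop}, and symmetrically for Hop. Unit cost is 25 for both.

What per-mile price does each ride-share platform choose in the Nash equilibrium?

Go's profit: π = (p_{Go} − 25)(248 − 3p_{Go} + p_{Hop}).
∂π/∂p_{Go} = 323 − 6p_{Go} + p_{Hop} = 0 ⇒ p_{Go} = 323/6 + (1/6)p_{Hop}.
Setting p_{Go} = p_{Hop} in the reaction function: p_{Go} = 323/6 + (1/6)p_{Go}, so p_{Go} = (323/6) / (5/6) = 64.6.

64.6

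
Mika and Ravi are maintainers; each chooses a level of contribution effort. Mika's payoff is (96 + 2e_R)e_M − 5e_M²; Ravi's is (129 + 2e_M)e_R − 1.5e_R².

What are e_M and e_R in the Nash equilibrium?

Expanding Mika's payoff: 96e_M + 2e_Re_M − 5e_M².
∂π/∂e_M = 96 + 2e_R − 10e_M = 0, so e_M = 9.6 + 0.2e_R.
Likewise for Ravi: e_R = 43 + (2/3)e_M.
Solving the two reaction functions simultaneously: (1 − (0.2)(2/3))e_M = 9.6 + 0.2·43, so (13/15)e_M = 18.2 and e_M = 21.
Then e_R = 43 + (2/3)·21 = 57.

21, 57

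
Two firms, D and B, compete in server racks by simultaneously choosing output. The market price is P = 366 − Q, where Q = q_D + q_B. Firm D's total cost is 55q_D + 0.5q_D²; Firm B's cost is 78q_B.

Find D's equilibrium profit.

6693.36

Firm D's profit: π = q_D(366 − (q_D + q_B)) − 55q_D − 0.5q_D².
∂π/∂q_D = 311 − 3q_D − q_B = 0, so q_D = 311/3 − (1/3)q_B.
For B: ∂π/∂q_B = 288 − 2q_B − q_D = 0 ⇒ q_B = 144 − 0.5q_D.
Plugging q_B into D's best response: q_D = 311/3 − (1/3)(144 − 0.5q_D) ⇒ (5/6)q_D = 167/3, so q_D = 66.8.
Then q_B = 144 − 0.5·66.8 = 110.6.
Price P = 366 − 177.4 = 188.6.
D's profit: (188.6 − 55)·66.8 − 0.5(66.8)² = 6693.36.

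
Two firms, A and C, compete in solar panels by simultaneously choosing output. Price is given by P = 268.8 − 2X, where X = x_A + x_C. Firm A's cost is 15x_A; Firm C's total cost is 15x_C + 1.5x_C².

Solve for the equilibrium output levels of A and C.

Firm A's profit: π = x_A(268.8 − 2(x_A + x_C)) − 15x_A.
∂π/∂x_A = 253.8 − 4x_A − 2x_C = 0, so x_A = 63.45 − 0.5x_C.
For C: ∂π/∂x_C = 253.8 − 7x_C − 2x_A = 0 ⇒ x_C = 1269/35 − (2/7)x_A.
Substituting the second reaction function into the first: x_A = 63.45 − 0.5(1269/35 − (2/7)x_A), which gives (6/7)x_A = 1269/28 ⇒ x_A = 52.875.
Then x_C = 1269/35 − (2/7)·52.875 = 21.15.

52.875, 21.15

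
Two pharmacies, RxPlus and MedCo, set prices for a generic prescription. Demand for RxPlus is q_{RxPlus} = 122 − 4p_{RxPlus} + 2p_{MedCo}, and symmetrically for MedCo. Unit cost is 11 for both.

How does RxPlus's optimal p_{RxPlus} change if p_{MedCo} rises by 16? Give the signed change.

RxPlus's profit: π = (p_{RxPlus} − 11)(122 − 4p_{RxPlus} + 2p_{MedCo}).
∂π/∂p_{RxPlus} = 166 − 8p_{RxPlus} + 2p_{MedCo} = 0 ⇒ p_{RxPlus} = 20.75 + 0.25p_{MedCo}.
The reaction-function slope is 0.25, so a 16-unit rise in p_{MedCo} moves p_{RxPlus} by 0.25 × 16 = 4. RxPlus's best response rises — the actions are strategic complements.

4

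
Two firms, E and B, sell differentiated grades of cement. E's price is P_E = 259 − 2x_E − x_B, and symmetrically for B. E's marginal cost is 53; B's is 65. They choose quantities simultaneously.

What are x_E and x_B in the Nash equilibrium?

42, 38

Firm E's profit: π = x_E(259 − 2x_E − x_B) − 53x_E.
∂π/∂x_E = 206 − 4x_E − x_B = 0 ⇒ x_E = 51.5 − 0.25x_B.
Similarly x_B = 48.5 − 0.25x_E.
Substituting the second reaction function into the first: x_E = 51.5 − 0.25(48.5 − 0.25x_E), which gives 0.9375x_E = 39.375 ⇒ x_E = 42.
Then x_B = 48.5 − 0.25·42 = 38.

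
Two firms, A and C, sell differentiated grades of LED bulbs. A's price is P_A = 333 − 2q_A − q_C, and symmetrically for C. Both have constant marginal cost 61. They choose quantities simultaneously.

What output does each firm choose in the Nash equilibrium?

54.4

Firm A's profit: π = q_A(333 − 2q_A − q_C) − 61q_A.
∂π/∂q_A = 272 − 4q_A − q_C = 0 ⇒ q_A = 68 − 0.25q_C.
By symmetry q_C = q_A; substituting into the reaction function, 1.25q_A = 68 and q_A = 54.4.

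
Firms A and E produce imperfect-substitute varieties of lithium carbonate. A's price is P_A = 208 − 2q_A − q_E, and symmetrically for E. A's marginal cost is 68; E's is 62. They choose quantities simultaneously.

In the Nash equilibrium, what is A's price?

Firm A's profit: π = q_A(208 − 2q_A − q_E) − 68q_A.
∂π/∂q_A = 140 − 4q_A − q_E = 0 ⇒ q_A = 35 − 0.25q_E.
Similarly q_E = 36.5 − 0.25q_A.
Plugging q_E into A's best response: q_A = 35 − 0.25(36.5 − 0.25q_A) ⇒ 0.9375q_A = 25.875, so q_A = 27.6.
Then q_E = 36.5 − 0.25·27.6 = 29.6.
P_A = 208 − 2·27.6 − 29.6 = 123.2.

123.2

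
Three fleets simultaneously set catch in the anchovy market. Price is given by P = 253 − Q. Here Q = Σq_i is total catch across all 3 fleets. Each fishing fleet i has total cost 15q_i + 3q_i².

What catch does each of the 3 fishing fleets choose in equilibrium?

A representative fishing fleet's profit is π_i = q_i(253 − Q) − 15q_i − 3q_i², with Q = q_i + Σ_{j≠i} q_j.
First-order condition: 238 − 8q_i − Σ_{j≠i} q_j = 0.
In a symmetric equilibrium every fishing fleet chooses the same q, so Σ_{j≠i} q_j = 2q. The condition becomes 238 − 10q = 0, giving q = 238/10 = 23.8.

23.8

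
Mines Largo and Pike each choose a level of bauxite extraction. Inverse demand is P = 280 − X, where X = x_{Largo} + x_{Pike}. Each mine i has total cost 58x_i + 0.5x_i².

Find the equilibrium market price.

169

Mine Largo's profit: π = x_{Largo}(280 − (x_{Largo} + x_{Pike})) − 58x_{Largo} − 0.5x_{Largo}².
∂π/∂x_{Largo} = 222 − 3x_{Largo} − x_{Pike} = 0, so x_{Largo} = 74 − (1/3)x_{Pike}.
The game is symmetric, so in equilibrium x_{Pike} = x_{Largo}: the reaction function gives (4/3)x_{Largo} = 74, hence x_{Largo} = 55.5.
Equilibrium price: P = 280 − 111 = 169.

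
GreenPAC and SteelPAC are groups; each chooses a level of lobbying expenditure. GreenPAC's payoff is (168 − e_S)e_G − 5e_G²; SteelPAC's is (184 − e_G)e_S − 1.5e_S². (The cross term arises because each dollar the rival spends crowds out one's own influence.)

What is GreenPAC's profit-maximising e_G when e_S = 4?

Expanding GreenPAC's payoff: 168e_G − e_Se_G − 5e_G².
∂π/∂e_G = 168 − e_S − 10e_G = 0, so e_G = 16.8 − 0.1e_S.
At e_S = 4: e_G = 16.8 − 0.1·4 = 16.4.

16.4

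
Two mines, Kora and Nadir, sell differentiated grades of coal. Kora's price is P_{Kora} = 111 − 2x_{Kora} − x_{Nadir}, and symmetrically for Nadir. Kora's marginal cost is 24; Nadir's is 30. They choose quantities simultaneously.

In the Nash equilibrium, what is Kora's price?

Mine Kora's profit: π = x_{Kora}(111 − 2x_{Kora} − x_{Nadir}) − 24x_{Kora}.
∂π/∂x_{Kora} = 87 − 4x_{Kora} − x_{Nadir} = 0 ⇒ x_{Kora} = 21.75 − 0.25x_{Nadir}.
Similarly x_{Nadir} = 20.25 − 0.25x_{Kora}.
Plugging x_{Nadir} into Kora's best response: x_{Kora} = 21.75 − 0.25(20.25 − 0.25x_{Kora}) ⇒ 0.9375x_{Kora} = 16.6875, so x_{Kora} = 17.8.
Then x_{Nadir} = 20.25 − 0.25·17.8 = 15.8.
P_{Kora} = 111 − 2·17.8 − 15.8 = 59.6.

59.6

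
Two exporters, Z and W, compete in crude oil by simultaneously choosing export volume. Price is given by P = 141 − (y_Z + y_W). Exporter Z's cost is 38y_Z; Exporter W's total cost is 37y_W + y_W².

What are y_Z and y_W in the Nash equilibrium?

44, 15

Exporter Z's profit: π = y_Z(141 − (y_Z + y_W)) − 38y_Z.
∂π/∂y_Z = 103 − 2y_Z − y_W = 0, so y_Z = 51.5 − 0.5y_W.
For W: ∂π/∂y_W = 104 − 4y_W − y_Z = 0 ⇒ y_W = 26 − 0.25y_Z.
Substituting the second reaction function into the first: y_Z = 51.5 − 0.5(26 − 0.25y_Z), which gives 0.875y_Z = 38.5 ⇒ y_Z = 44.
Then y_W = 26 − 0.25·44 = 15.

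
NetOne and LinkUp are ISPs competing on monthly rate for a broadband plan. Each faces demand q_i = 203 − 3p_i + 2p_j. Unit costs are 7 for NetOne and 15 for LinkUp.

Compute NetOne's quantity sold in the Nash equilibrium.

151.5

NetOne's profit: π = (p_{NetOne} − 7)(203 − 3p_{NetOne} + 2p_{LinkUp}).
∂π/∂p_{NetOne} = 224 − 6p_{NetOne} + 2p_{LinkUp} = 0 ⇒ p_{NetOne} = 112/3 + (1/3)p_{LinkUp}.
Similarly p_{LinkUp} = 124/3 + (1/3)p_{NetOne}.
Substituting the second reaction function into the first: p_{NetOne} = 112/3 + (1/3)(124/3 + (1/3)p_{NetOne}), which gives (8/9)p_{NetOne} = 460/9 ⇒ p_{NetOne} = 57.5.
Then p_{LinkUp} = 124/3 + (1/3)·57.5 = 60.5.
q_{NetOne} = 203 − 3·57.5 + 2·60.5 = 151.5.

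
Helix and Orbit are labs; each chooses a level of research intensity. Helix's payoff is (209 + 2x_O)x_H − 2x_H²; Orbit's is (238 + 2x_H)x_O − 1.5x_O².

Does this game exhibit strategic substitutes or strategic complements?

strategic complements

Expanding Helix's payoff: 209x_H + 2x_Ox_H − 2x_H².
∂π/∂x_H = 209 + 2x_O − 4x_H = 0, so x_H = 52.25 + 0.5x_O.
The best-response slope dx_H/dx_O = 0.5 > 0: the reaction function is upward-sloping, so the choices are strategic complements.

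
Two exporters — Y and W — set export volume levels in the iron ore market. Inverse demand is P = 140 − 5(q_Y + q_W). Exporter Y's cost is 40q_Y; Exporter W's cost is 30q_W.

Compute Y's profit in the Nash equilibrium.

180

Exporter Y's profit: π = q_Y(140 − 5(q_Y + q_W)) − 40q_Y.
∂π/∂q_Y = 100 − 10q_Y − 5q_W = 0, so q_Y = 10 − 0.5q_W.
By the same steps for W: q_W = 11 − 0.5q_Y.
Plugging q_W into Y's best response: q_Y = 10 − 0.5(11 − 0.5q_Y) ⇒ 0.75q_Y = 4.5, so q_Y = 6.
Then q_W = 11 − 0.5·6 = 8.
Price P = 140 − 5·14 = 70.
Y's profit: (70 − 40)·6 = 180.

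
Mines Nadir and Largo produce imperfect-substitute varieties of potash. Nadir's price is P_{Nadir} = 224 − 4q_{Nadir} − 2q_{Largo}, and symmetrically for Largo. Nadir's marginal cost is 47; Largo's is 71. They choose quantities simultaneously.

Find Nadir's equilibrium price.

Mine Nadir's profit: π = q_{Nadir}(224 − 4q_{Nadir} − 2q_{Largo}) − 47q_{Nadir}.
∂π/∂q_{Nadir} = 177 − 8q_{Nadir} − 2q_{Largo} = 0 ⇒ q_{Nadir} = 22.125 − 0.25q_{Largo}.
Similarly q_{Largo} = 19.125 − 0.25q_{Nadir}.
Solving the two reaction functions simultaneously: (1 − (−0.25)(−0.25))q_{Nadir} = 22.125 − 0.25·19.125, so 0.9375q_{Nadir} = 555/32 and q_{Nadir} = 18.5.
Then q_{Largo} = 19.125 − 0.25·18.5 = 14.5.
P_{Nadir} = 224 − 4·18.5 − 2·14.5 = 121.

121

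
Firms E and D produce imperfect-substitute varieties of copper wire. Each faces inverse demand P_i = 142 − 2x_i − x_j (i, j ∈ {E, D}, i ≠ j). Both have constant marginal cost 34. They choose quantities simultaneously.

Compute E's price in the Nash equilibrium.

77.2

Firm E's profit: π = x_E(142 − 2x_E − x_D) − 34x_E.
∂π/∂x_E = 108 − 4x_E − x_D = 0 ⇒ x_E = 27 − 0.25x_D.
Setting x_E = x_D in the reaction function: x_E = 27 − 0.25x_E, so x_E = 27 / 1.25 = 21.6.
P_E = 142 − 2·21.6 − 21.6 = 77.2.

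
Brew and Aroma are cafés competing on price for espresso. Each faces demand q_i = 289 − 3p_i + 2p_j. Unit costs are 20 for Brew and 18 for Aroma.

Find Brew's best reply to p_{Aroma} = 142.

Brew's profit: π = (p_{Brew} − 20)(289 − 3p_{Brew} + 2p_{Aroma}).
∂π/∂p_{Brew} = 349 − 6p_{Brew} + 2p_{Aroma} = 0 ⇒ p_{Brew} = 349/6 + (1/3)p_{Aroma}.
At p_{Aroma} = 142: p_{Brew} = 349/6 + (1/3)·142 = 105.5.

105.5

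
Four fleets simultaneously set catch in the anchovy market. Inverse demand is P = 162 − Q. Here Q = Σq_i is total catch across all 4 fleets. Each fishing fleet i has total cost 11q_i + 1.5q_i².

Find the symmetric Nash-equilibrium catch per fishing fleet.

A representative fishing fleet's profit is π_i = q_i(162 − Q) − 11q_i − 1.5q_i², with Q = q_i + Σ_{j≠i} q_j.
First-order condition: 151 − 5q_i − Σ_{j≠i} q_j = 0.
In a symmetric equilibrium every fishing fleet chooses the same q, so Σ_{j≠i} q_j = 3q. The condition becomes 151 − 8q = 0, giving q = 151/8 = 18.875.

18.875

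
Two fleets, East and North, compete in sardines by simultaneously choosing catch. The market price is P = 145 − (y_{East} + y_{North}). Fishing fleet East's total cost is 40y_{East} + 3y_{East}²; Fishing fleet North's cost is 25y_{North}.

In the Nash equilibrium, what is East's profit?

Fishing fleet East's profit: π = y_{East}(145 − (y_{East} + y_{North})) − 40y_{East} − 3y_{East}².
∂π/∂y_{East} = 105 − 8y_{East} − y_{North} = 0, so y_{East} = 13.125 − 0.125y_{North}.
For North: ∂π/∂y_{North} = 120 − 2y_{North} − y_{East} = 0 ⇒ y_{North} = 60 − 0.5y_{East}.
Solving the two reaction functions simultaneously: (1 − (−0.125)(−0.5))y_{East} = 13.125 − 0.125·60, so 0.9375y_{East} = 5.625 and y_{East} = 6.
Then y_{North} = 60 − 0.5·6 = 57.
Price P = 145 − 63 = 82.
East's profit: (82 − 40)·6 − 3(6)² = 144.

144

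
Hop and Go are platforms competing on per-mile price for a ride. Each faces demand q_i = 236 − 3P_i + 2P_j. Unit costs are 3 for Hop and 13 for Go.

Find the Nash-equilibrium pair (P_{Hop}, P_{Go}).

Hop's profit: π = (P_{Hop} − 3)(236 − 3P_{Hop} + 2P_{Go}).
∂π/∂P_{Hop} = 245 − 6P_{Hop} + 2P_{Go} = 0 ⇒ P_{Hop} = 245/6 + (1/3)P_{Go}.
Similarly P_{Go} = 275/6 + (1/3)P_{Hop}.
Substituting the second reaction function into the first: P_{Hop} = 245/6 + (1/3)(275/6 + (1/3)P_{Hop}), which gives (8/9)P_{Hop} = 505/9 ⇒ P_{Hop} = 63.125.
Then P_{Go} = 275/6 + (1/3)·63.125 = 66.875.

63.125, 66.875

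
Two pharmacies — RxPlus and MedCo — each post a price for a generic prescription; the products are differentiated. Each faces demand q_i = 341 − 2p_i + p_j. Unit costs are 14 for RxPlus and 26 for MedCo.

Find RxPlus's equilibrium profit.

RxPlus's profit: π = (p_{RxPlus} − 14)(341 − 2p_{RxPlus} + p_{MedCo}).
∂π/∂p_{RxPlus} = 369 − 4p_{RxPlus} + p_{MedCo} = 0 ⇒ p_{RxPlus} = 92.25 + 0.25p_{MedCo}.
Similarly p_{MedCo} = 98.25 + 0.25p_{RxPlus}.
Substituting the second reaction function into the first: p_{RxPlus} = 92.25 + 0.25(98.25 + 0.25p_{RxPlus}), which gives 0.9375p_{RxPlus} = 116.8125 ⇒ p_{RxPlus} = 124.6.
Then p_{MedCo} = 98.25 + 0.25·124.6 = 129.4.
q_{RxPlus} = 341 − 2·124.6 + 129.4 = 221.2.
Profit = (124.6 − 14)·221.2 = 24464.72.

24464.72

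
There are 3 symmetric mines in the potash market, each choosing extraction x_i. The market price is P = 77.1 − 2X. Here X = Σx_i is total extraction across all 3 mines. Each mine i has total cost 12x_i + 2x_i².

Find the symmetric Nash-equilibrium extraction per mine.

5.425

A representative mine's profit is π_i = x_i(77.1 − 2X) − 12x_i − 2x_i², with X = x_i + Σ_{j≠i} x_j.
First-order condition: 65.1 − 8x_i − 2Σ_{j≠i} x_j = 0.
With identical mines, set every x_j = x: then 65.1 − 8x − 4x = 0, i.e. x = 65.1/12 = 5.425.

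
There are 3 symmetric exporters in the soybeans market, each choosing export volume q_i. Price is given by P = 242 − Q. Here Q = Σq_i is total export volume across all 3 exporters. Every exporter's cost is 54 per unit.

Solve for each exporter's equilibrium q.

A representative exporter's profit is π_i = q_i(242 − Q) − 54q_i, with Q = q_i + Σ_{j≠i} q_j.
First-order condition: 188 − 2q_i − Σ_{j≠i} q_j = 0.
With identical exporters, set every q_j = q: then 188 − 2q − 2q = 0, i.e. q = 188/4 = 47.

47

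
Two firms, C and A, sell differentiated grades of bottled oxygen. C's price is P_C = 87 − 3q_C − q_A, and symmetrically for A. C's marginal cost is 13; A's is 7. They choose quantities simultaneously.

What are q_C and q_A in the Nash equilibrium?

Firm C's profit: π = q_C(87 − 3q_C − q_A) − 13q_C.
∂π/∂q_C = 74 − 6q_C − q_A = 0 ⇒ q_C = 37/3 − (1/6)q_A.
Similarly q_A = 40/3 − (1/6)q_C.
Solving the two reaction functions simultaneously: (1 − (−1/6)(−1/6))q_C = 37/3 − (1/6)·(40/3), so (35/36)q_C = 91/9 and q_C = 10.4.
Then q_A = 40/3 − (1/6)·10.4 = 11.6.

10.4, 11.6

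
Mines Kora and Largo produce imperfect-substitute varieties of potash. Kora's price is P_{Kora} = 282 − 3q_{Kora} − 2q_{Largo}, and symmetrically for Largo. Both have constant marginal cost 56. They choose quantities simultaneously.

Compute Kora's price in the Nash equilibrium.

140.75

Mine Kora's profit: π = q_{Kora}(282 − 3q_{Kora} − 2q_{Largo}) − 56q_{Kora}.
∂π/∂q_{Kora} = 226 − 6q_{Kora} − 2q_{Largo} = 0 ⇒ q_{Kora} = 113/3 − (1/3)q_{Largo}.
By symmetry q_{Largo} = q_{Kora}; substituting into the reaction function, (4/3)q_{Kora} = 113/3 and q_{Kora} = 28.25.
P_{Kora} = 282 − 3·28.25 − 2·28.25 = 140.75.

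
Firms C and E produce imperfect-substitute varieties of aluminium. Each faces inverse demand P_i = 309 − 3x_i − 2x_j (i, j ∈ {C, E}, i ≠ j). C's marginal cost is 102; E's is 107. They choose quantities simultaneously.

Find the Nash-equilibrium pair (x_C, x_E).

26.1875, 24.9375

Firm C's profit: π = x_C(309 − 3x_C − 2x_E) − 102x_C.
∂π/∂x_C = 207 − 6x_C − 2x_E = 0 ⇒ x_C = 34.5 − (1/3)x_E.
Similarly x_E = 101/3 − (1/3)x_C.
Plugging x_E into C's best response: x_C = 34.5 − (1/3)(101/3 − (1/3)x_C) ⇒ (8/9)x_C = 419/18, so x_C = 26.1875.
Then x_E = 101/3 − (1/3)·26.1875 = 24.9375.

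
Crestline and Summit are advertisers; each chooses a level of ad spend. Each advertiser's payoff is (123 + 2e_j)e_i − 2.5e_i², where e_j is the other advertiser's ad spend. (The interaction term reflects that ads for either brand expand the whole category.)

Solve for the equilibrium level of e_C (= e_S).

Crestline's payoff is (123 + 2e_S)e_C − 2.5e_C².
∂π/∂e_C = 123 + 2e_S − 5e_C = 0, so e_C = 24.6 + 0.4e_S.
By symmetry e_S = e_C; substituting into the reaction function, 0.6e_C = 24.6 and e_C = 41.

41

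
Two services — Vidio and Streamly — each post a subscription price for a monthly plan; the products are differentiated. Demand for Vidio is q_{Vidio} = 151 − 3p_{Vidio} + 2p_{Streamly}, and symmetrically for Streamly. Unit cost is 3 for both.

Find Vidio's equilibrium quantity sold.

Vidio's profit: π = (p_{Vidio} − 3)(151 − 3p_{Vidio} + 2p_{Streamly}).
∂π/∂p_{Vidio} = 160 − 6p_{Vidio} + 2p_{Streamly} = 0 ⇒ p_{Vidio} = 80/3 + (1/3)p_{Streamly}.
Setting p_{Vidio} = p_{Streamly} in the reaction function: p_{Vidio} = 80/3 + (1/3)p_{Vidio}, so p_{Vidio} = (80/3) / (2/3) = 40.
q_{Vidio} = 151 − 3·40 + 2·40 = 111.

111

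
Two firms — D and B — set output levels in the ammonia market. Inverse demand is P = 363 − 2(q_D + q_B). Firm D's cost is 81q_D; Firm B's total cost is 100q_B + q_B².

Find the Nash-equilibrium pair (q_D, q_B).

Firm D's profit: π = q_D(363 − 2(q_D + q_B)) − 81q_D.
∂π/∂q_D = 282 − 4q_D − 2q_B = 0, so q_D = 70.5 − 0.5q_B.
For B: ∂π/∂q_B = 263 − 6q_B − 2q_D = 0 ⇒ q_B = 263/6 − (1/3)q_D.
Solving the two reaction functions simultaneously: (1 − (−0.5)(−1/3))q_D = 70.5 − 0.5·(263/6), so (5/6)q_D = 583/12 and q_D = 58.3.
Then q_B = 263/6 − (1/3)·58.3 = 24.4.

58.3, 24.4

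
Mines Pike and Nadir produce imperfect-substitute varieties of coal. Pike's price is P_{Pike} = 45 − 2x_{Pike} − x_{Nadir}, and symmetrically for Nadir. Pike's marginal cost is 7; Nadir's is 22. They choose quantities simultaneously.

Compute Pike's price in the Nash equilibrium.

Mine Pike's profit: π = x_{Pike}(45 − 2x_{Pike} − x_{Nadir}) − 7x_{Pike}.
∂π/∂x_{Pike} = 38 − 4x_{Pike} − x_{Nadir} = 0 ⇒ x_{Pike} = 9.5 − 0.25x_{Nadir}.
Similarly x_{Nadir} = 5.75 − 0.25x_{Pike}.
Solving the two reaction functions simultaneously: (1 − (−0.25)(−0.25))x_{Pike} = 9.5 − 0.25·5.75, so 0.9375x_{Pike} = 8.0625 and x_{Pike} = 8.6.
Then x_{Nadir} = 5.75 − 0.25·8.6 = 3.6.
P_{Pike} = 45 − 2·8.6 − 3.6 = 24.2.

24.2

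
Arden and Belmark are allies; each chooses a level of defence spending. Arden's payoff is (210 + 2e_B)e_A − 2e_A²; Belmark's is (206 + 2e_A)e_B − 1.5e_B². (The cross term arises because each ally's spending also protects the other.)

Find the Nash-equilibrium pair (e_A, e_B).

Expanding Arden's payoff: 210e_A + 2e_Be_A − 2e_A².
∂π/∂e_A = 210 + 2e_B − 4e_A = 0, so e_A = 52.5 + 0.5e_B.
Likewise for Belmark: e_B = 206/3 + (2/3)e_A.
Plugging e_B into Arden's best response: e_A = 52.5 + 0.5(206/3 + (2/3)e_A) ⇒ (2/3)e_A = 521/6, so e_A = 130.25.
Then e_B = 206/3 + (2/3)·130.25 = 155.5.

130.25, 155.5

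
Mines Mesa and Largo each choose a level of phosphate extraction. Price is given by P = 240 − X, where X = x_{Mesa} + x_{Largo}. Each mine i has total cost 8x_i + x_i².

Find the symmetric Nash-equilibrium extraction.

Mine Mesa's profit: π = x_{Mesa}(240 − (x_{Mesa} + x_{Largo})) − 8x_{Mesa} − x_{Mesa}².
∂π/∂x_{Mesa} = 232 − 4x_{Mesa} − x_{Largo} = 0, so x_{Mesa} = 58 − 0.25x_{Largo}.
Setting x_{Mesa} = x_{Largo} in the reaction function: x_{Mesa} = 58 − 0.25x_{Mesa}, so x_{Mesa} = 58 / 1.25 = 46.4.

46.4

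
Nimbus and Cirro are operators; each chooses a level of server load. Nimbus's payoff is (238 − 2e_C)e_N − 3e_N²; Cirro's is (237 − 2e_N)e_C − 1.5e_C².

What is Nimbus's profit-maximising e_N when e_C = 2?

Expanding Nimbus's payoff: 238e_N − 2e_Ce_N − 3e_N².
∂π/∂e_N = 238 − 2e_C − 6e_N = 0, so e_N = 119/3 − (1/3)e_C.
At e_C = 2: e_N = 119/3 − (1/3)·2 = 39.

39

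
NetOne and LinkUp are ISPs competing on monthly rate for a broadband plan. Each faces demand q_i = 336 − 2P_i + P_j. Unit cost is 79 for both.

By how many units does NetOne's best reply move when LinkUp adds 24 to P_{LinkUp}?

6

NetOne's profit: π = (P_{NetOne} − 79)(336 − 2P_{NetOne} + P_{LinkUp}).
∂π/∂P_{NetOne} = 494 − 4P_{NetOne} + P_{LinkUp} = 0 ⇒ P_{NetOne} = 123.5 + 0.25P_{LinkUp}.
The reaction-function slope is 0.25, so a 24-unit rise in P_{LinkUp} moves P_{NetOne} by 0.25 × 24 = 6. NetOne's best response rises — the actions are strategic complements.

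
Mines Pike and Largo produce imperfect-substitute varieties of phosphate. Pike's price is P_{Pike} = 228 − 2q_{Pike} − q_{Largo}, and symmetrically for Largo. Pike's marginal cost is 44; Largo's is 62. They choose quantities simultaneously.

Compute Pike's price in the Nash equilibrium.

Mine Pike's profit: π = q_{Pike}(228 − 2q_{Pike} − q_{Largo}) − 44q_{Pike}.
∂π/∂q_{Pike} = 184 − 4q_{Pike} − q_{Largo} = 0 ⇒ q_{Pike} = 46 − 0.25q_{Largo}.
Similarly q_{Largo} = 41.5 − 0.25q_{Pike}.
Substituting the second reaction function into the first: q_{Pike} = 46 − 0.25(41.5 − 0.25q_{Pike}), which gives 0.9375q_{Pike} = 35.625 ⇒ q_{Pike} = 38.
Then q_{Largo} = 41.5 − 0.25·38 = 32.
P_{Pike} = 228 − 2·38 − 32 = 120.

120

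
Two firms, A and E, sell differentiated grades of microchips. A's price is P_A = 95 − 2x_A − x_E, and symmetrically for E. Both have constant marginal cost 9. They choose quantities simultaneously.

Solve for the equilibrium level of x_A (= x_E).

17.2

Firm A's profit: π = x_A(95 − 2x_A − x_E) − 9x_A.
∂π/∂x_A = 86 − 4x_A − x_E = 0 ⇒ x_A = 21.5 − 0.25x_E.
The game is symmetric, so in equilibrium x_E = x_A: the reaction function gives 1.25x_A = 21.5, hence x_A = 17.2.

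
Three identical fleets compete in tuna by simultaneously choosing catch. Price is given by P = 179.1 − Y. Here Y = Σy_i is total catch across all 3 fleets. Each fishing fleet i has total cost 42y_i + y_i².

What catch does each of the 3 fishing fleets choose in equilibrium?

22.85

A representative fishing fleet's profit is π_i = y_i(179.1 − Y) − 42y_i − y_i², with Y = y_i + Σ_{j≠i} y_j.
First-order condition: 137.1 − 4y_i − Σ_{j≠i} y_j = 0.
Imposing symmetry (y_j = y for all j) turns Σ_{j≠i} y_j into 2y, so 137.1 = 6y and y = 22.85.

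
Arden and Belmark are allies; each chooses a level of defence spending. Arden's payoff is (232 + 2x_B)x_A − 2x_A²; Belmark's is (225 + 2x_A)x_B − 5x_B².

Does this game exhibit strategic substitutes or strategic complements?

strategic complements

Expanding Arden's payoff: 232x_A + 2x_Bx_A − 2x_A².
∂π/∂x_A = 232 + 2x_B − 4x_A = 0, so x_A = 58 + 0.5x_B.
The best-response slope dx_A/dx_B = 0.5 > 0: the reaction function is upward-sloping, so the choices are strategic complements.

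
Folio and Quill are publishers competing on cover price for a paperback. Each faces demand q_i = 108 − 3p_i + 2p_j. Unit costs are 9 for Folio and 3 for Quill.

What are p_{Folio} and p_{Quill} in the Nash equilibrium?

Folio's profit: π = (p_{Folio} − 9)(108 − 3p_{Folio} + 2p_{Quill}).
∂π/∂p_{Folio} = 135 − 6p_{Folio} + 2p_{Quill} = 0 ⇒ p_{Folio} = 22.5 + (1/3)p_{Quill}.
Similarly p_{Quill} = 19.5 + (1/3)p_{Folio}.
Solving the two reaction functions simultaneously: (1 − (1/3)(1/3))p_{Folio} = 22.5 + (1/3)·19.5, so (8/9)p_{Folio} = 29 and p_{Folio} = 32.625.
Then p_{Quill} = 19.5 + (1/3)·32.625 = 30.375.

32.625, 30.375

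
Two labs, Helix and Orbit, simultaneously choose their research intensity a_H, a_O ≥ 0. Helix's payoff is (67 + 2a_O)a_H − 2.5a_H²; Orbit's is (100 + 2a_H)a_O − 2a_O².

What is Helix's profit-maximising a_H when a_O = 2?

14.2

Expanding Helix's payoff: 67a_H + 2a_Oa_H − 2.5a_H².
∂π/∂a_H = 67 + 2a_O − 5a_H = 0, so a_H = 13.4 + 0.4a_O.
At a_O = 2: a_H = 13.4 + 0.4·2 = 14.2.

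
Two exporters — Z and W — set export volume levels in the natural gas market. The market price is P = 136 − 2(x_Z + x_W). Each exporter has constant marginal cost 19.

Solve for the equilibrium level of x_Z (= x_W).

Exporter Z's profit: π = x_Z(136 − 2(x_Z + x_W)) − 19x_Z.
∂π/∂x_Z = 117 − 4x_Z − 2x_W = 0, so x_Z = 29.25 − 0.5x_W.
Setting x_Z = x_W in the reaction function: x_Z = 29.25 − 0.5x_Z, so x_Z = 29.25 / 1.5 = 19.5.

19.5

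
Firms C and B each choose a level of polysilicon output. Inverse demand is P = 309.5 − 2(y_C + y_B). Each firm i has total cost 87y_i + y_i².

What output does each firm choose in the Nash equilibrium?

27.8125

Firm C's profit: π = y_C(309.5 − 2(y_C + y_B)) − 87y_C − y_C².
∂π/∂y_C = 222.5 − 6y_C − 2y_B = 0, so y_C = 445/12 − (1/3)y_B.
Setting y_C = y_B in the reaction function: y_C = 445/12 − (1/3)y_C, so y_C = (445/12) / (4/3) = 27.8125.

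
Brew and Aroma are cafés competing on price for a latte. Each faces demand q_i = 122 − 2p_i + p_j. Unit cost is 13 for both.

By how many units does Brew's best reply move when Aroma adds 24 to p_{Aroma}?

Brew's profit: π = (p_{Brew} − 13)(122 − 2p_{Brew} + p_{Aroma}).
∂π/∂p_{Brew} = 148 − 4p_{Brew} + p_{Aroma} = 0 ⇒ p_{Brew} = 37 + 0.25p_{Aroma}.
The reaction-function slope is 0.25, so a 24-unit rise in p_{Aroma} moves p_{Brew} by 0.25 × 24 = 6. Brew's best response rises — the actions are strategic complements.

6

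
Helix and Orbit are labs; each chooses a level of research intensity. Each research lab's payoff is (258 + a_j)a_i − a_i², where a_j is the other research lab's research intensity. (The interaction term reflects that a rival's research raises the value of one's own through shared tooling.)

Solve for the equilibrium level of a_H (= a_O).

Helix's payoff is (258 + a_O)a_H − a_H².
∂π/∂a_H = 258 + a_O − 2a_H = 0, so a_H = 129 + 0.5a_O.
The game is symmetric, so in equilibrium a_O = a_H: the reaction function gives 0.5a_H = 129, hence a_H = 258.

258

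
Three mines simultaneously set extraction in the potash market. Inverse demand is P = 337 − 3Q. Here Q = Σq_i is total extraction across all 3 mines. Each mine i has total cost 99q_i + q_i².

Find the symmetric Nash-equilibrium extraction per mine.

A representative mine's profit is π_i = q_i(337 − 3Q) − 99q_i − q_i², with Q = q_i + Σ_{j≠i} q_j.
First-order condition: 238 − 8q_i − 3Σ_{j≠i} q_j = 0.
Imposing symmetry (q_j = q for all j) turns Σ_{j≠i} q_j into 2q, so 238 = 14q and q = 17.

17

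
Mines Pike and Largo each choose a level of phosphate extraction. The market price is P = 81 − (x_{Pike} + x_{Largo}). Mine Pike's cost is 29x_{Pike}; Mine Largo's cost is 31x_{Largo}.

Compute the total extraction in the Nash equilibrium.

Mine Pike's profit: π = x_{Pike}(81 − (x_{Pike} + x_{Largo})) − 29x_{Pike}.
∂π/∂x_{Pike} = 52 − 2x_{Pike} − x_{Largo} = 0, so x_{Pike} = 26 − 0.5x_{Largo}.
By the same steps for Largo: x_{Largo} = 25 − 0.5x_{Pike}.
Substituting the second reaction function into the first: x_{Pike} = 26 − 0.5(25 − 0.5x_{Pike}), which gives 0.75x_{Pike} = 13.5 ⇒ x_{Pike} = 18.
Then x_{Largo} = 25 − 0.5·18 = 16.
Total extraction: 18 + 16 = 34.

34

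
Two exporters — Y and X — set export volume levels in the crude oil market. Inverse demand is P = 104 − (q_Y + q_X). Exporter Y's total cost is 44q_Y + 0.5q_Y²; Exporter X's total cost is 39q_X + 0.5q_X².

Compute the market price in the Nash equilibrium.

Exporter Y's profit: π = q_Y(104 − (q_Y + q_X)) − 44q_Y − 0.5q_Y².
∂π/∂q_Y = 60 − 3q_Y − q_X = 0, so q_Y = 20 − (1/3)q_X.
By the same steps for X: q_X = 65/3 − (1/3)q_Y.
Plugging q_X into Y's best response: q_Y = 20 − (1/3)(65/3 − (1/3)q_Y) ⇒ (8/9)q_Y = 115/9, so q_Y = 14.375.
Then q_X = 65/3 − (1/3)·14.375 = 16.875.
Equilibrium price: P = 104 − 31.25 = 72.75.

72.75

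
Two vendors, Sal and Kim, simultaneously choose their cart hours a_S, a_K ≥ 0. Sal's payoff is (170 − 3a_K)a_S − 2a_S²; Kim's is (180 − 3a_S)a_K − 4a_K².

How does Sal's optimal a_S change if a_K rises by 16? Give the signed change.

Expanding Sal's payoff: 170a_S − 3a_Ka_S − 2a_S².
∂π/∂a_S = 170 − 3a_K − 4a_S = 0, so a_S = 42.5 − 0.75a_K.
The reaction-function slope is −0.75, so a 16-unit rise in a_K moves a_S by −0.75 × 16 = −12. Sal's best response falls — the actions are strategic substitutes.

-12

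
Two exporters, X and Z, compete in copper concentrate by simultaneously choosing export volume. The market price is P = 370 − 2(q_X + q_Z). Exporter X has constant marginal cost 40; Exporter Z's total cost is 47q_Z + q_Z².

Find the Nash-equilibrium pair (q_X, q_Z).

Exporter X's profit: π = q_X(370 − 2(q_X + q_Z)) − 40q_X.
∂π/∂q_X = 330 − 4q_X − 2q_Z = 0, so q_X = 82.5 − 0.5q_Z.
For Z: ∂π/∂q_Z = 323 − 6q_Z − 2q_X = 0 ⇒ q_Z = 323/6 − (1/3)q_X.
Solving the two reaction functions simultaneously: (1 − (−0.5)(−1/3))q_X = 82.5 − 0.5·(323/6), so (5/6)q_X = 667/12 and q_X = 66.7.
Then q_Z = 323/6 − (1/3)·66.7 = 31.6.

66.7, 31.6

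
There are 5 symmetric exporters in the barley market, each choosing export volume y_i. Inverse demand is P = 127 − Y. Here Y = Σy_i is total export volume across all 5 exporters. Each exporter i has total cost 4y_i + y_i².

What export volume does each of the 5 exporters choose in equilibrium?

15.375

A representative exporter's profit is π_i = y_i(127 − Y) − 4y_i − y_i², with Y = y_i + Σ_{j≠i} y_j.
First-order condition: 123 − 4y_i − Σ_{j≠i} y_j = 0.
With identical exporters, set every y_j = y: then 123 − 4y − 4y = 0, i.e. y = 123/8 = 15.375.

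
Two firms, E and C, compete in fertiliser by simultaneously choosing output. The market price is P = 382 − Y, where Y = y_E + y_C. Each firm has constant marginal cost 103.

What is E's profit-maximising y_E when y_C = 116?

Firm E's profit: π = y_E(382 − (y_E + y_C)) − 103y_E.
∂π/∂y_E = 279 − 2y_E − y_C = 0, so y_E = 139.5 − 0.5y_C.
At y_C = 116: y_E = 139.5 − 0.5·116 = 81.5.

81.5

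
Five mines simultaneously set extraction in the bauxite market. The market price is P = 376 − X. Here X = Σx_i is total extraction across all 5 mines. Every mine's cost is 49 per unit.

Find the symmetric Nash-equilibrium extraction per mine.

54.5

A representative mine's profit is π_i = x_i(376 − X) − 49x_i, with X = x_i + Σ_{j≠i} x_j.
First-order condition: 327 − 2x_i − Σ_{j≠i} x_j = 0.
In a symmetric equilibrium every mine chooses the same x, so Σ_{j≠i} x_j = 4x. The condition becomes 327 − 6x = 0, giving x = 327/6 = 54.5.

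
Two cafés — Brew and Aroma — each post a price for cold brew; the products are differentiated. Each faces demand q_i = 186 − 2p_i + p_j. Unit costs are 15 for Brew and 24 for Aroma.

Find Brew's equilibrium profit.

6774.48

Brew's profit: π = (p_{Brew} − 15)(186 − 2p_{Brew} + p_{Aroma}).
∂π/∂p_{Brew} = 216 − 4p_{Brew} + p_{Aroma} = 0 ⇒ p_{Brew} = 54 + 0.25p_{Aroma}.
Similarly p_{Aroma} = 58.5 + 0.25p_{Brew}.
Solving the two reaction functions simultaneously: (1 − (0.25)(0.25))p_{Brew} = 54 + 0.25·58.5, so 0.9375p_{Brew} = 68.625 and p_{Brew} = 73.2.
Then p_{Aroma} = 58.5 + 0.25·73.2 = 76.8.
q_{Brew} = 186 − 2·73.2 + 76.8 = 116.4.
Profit = (73.2 − 15)·116.4 = 6774.48.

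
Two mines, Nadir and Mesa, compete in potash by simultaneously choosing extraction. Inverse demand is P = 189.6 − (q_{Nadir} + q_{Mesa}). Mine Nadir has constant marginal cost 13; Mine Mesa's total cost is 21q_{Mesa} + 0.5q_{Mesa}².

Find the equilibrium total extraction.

Mine Nadir's profit: π = q_{Nadir}(189.6 − (q_{Nadir} + q_{Mesa})) − 13q_{Nadir}.
∂π/∂q_{Nadir} = 176.6 − 2q_{Nadir} − q_{Mesa} = 0, so q_{Nadir} = 88.3 − 0.5q_{Mesa}.
For Mesa: ∂π/∂q_{Mesa} = 168.6 − 3q_{Mesa} − q_{Nadir} = 0 ⇒ q_{Mesa} = 56.2 − (1/3)q_{Nadir}.
Substituting the second reaction function into the first: q_{Nadir} = 88.3 − 0.5(56.2 − (1/3)q_{Nadir}), which gives (5/6)q_{Nadir} = 60.2 ⇒ q_{Nadir} = 72.24.
Then q_{Mesa} = 56.2 − (1/3)·72.24 = 32.12.
Total extraction: 72.24 + 32.12 = 104.36.

104.36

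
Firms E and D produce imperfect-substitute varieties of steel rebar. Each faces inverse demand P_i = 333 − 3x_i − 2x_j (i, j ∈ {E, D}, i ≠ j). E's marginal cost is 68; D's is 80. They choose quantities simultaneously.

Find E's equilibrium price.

Firm E's profit: π = x_E(333 − 3x_E − 2x_D) − 68x_E.
∂π/∂x_E = 265 − 6x_E − 2x_D = 0 ⇒ x_E = 265/6 − (1/3)x_D.
Similarly x_D = 253/6 − (1/3)x_E.
Substituting the second reaction function into the first: x_E = 265/6 − (1/3)(253/6 − (1/3)x_E), which gives (8/9)x_E = 271/9 ⇒ x_E = 33.875.
Then x_D = 253/6 − (1/3)·33.875 = 30.875.
P_E = 333 − 3·33.875 − 2·30.875 = 169.625.

169.625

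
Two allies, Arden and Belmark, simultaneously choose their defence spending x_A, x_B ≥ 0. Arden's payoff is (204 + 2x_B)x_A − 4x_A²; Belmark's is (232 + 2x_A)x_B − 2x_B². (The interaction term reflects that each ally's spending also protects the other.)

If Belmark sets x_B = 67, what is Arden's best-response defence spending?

Expanding Arden's payoff: 204x_A + 2x_Bx_A − 4x_A².
∂π/∂x_A = 204 + 2x_B − 8x_A = 0, so x_A = 25.5 + 0.25x_B.
At x_B = 67: x_A = 25.5 + 0.25·67 = 42.25.

42.25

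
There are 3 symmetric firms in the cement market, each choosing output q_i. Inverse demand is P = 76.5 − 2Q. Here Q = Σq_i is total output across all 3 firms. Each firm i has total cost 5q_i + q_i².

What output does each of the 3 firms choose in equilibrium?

A representative firm's profit is π_i = q_i(76.5 − 2Q) − 5q_i − q_i², with Q = q_i + Σ_{j≠i} q_j.
First-order condition: 71.5 − 6q_i − 2Σ_{j≠i} q_j = 0.
In a symmetric equilibrium every firm chooses the same q, so Σ_{j≠i} q_j = 2q. The condition becomes 71.5 − 10q = 0, giving q = 71.5/10 = 7.15.

7.15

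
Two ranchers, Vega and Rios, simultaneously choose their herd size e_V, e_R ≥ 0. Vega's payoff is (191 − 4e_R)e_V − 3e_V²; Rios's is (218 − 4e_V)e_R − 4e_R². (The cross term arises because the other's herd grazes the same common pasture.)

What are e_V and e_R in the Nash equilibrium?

Expanding Vega's payoff: 191e_V − 4e_Re_V − 3e_V².
∂π/∂e_V = 191 − 4e_R − 6e_V = 0, so e_V = 191/6 − (2/3)e_R.
Likewise for Rios: e_R = 27.25 − 0.5e_V.
Solving the two reaction functions simultaneously: (1 − (−2/3)(−0.5))e_V = 191/6 − (2/3)·27.25, so (2/3)e_V = 41/3 and e_V = 20.5.
Then e_R = 27.25 − 0.5·20.5 = 17.

20.5, 17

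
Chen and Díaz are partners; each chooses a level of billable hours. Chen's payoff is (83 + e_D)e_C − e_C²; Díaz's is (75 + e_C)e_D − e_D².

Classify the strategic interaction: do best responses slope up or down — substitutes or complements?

strategic complements

Expanding Chen's payoff: 83e_C + e_De_C − e_C².
∂π/∂e_C = 83 + e_D − 2e_C = 0, so e_C = 41.5 + 0.5e_D.
The best-response slope de_C/de_D = 0.5 > 0: the reaction function is upward-sloping, so the choices are strategic complements.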